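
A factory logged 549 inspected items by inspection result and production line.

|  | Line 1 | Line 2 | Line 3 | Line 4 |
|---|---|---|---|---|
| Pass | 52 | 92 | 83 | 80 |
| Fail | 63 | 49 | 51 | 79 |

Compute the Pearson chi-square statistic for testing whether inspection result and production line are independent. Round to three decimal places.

Row totals: 307, 242. Column totals: 115, 141, 134, 159. Grand total N = 549.
Expected counts (row total × column total / N):
  Pass, Line 1: 307×115/549 = 64.3078
  Pass, Line 2: 307×141/549 = 78.8470
  Pass, Line 3: 307×134/549 = 74.9326
  Pass, Line 4: 307×159/549 = 88.9126
  Fail, Line 1: 242×115/549 = 50.6922
  Fail, Line 2: 242×141/549 = 62.1530
  Fail, Line 3: 242×134/549 = 59.0674
  Fail, Line 4: 242×159/549 = 70.0874
Contributions (O − E)²/E:
  (52 − 64.3078)²/64.3078 = 2.3556
  (92 − 78.8470)²/78.8470 = 2.1941
  (83 − 74.9326)²/74.9326 = 0.8686
  (80 − 88.9126)²/88.9126 = 0.8934
  (63 − 50.6922)²/50.6922 = 2.9883
  (49 − 62.1530)²/62.1530 = 2.7835
  (51 − 59.0674)²/59.0674 = 1.1018
  (79 − 70.0874)²/70.0874 = 1.1334
χ² = 2.3556 + 2.1941 + 0.8686 + 0.8934 + 2.9883 + 2.7835 + 1.1018 + 1.1334 = 14.319

14.319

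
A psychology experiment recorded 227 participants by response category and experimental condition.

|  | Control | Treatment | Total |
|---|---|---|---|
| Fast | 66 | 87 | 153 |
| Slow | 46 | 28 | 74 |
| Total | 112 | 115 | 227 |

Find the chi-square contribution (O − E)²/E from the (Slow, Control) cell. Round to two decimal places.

Row total (Slow) = 74; column total (Control) = 112; N = 227.
Expected count E = 74 × 112 / 227 = 36.511.
Contribution = (O − E)²/E = (46 − 36.511)² / 36.511 = 2.47.

2.47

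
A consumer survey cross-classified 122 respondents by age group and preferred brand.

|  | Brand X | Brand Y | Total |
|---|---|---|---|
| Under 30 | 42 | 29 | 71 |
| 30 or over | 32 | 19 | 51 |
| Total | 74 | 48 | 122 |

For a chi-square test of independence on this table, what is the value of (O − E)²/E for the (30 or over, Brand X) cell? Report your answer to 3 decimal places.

Row total (30 or over) = 51; column total (Brand X) = 74; N = 122.
Expected count E = 51 × 74 / 122 = 30.9344.
Contribution = (O − E)²/E = (32 − 30.9344)² / 30.9344 = 0.037.

0.037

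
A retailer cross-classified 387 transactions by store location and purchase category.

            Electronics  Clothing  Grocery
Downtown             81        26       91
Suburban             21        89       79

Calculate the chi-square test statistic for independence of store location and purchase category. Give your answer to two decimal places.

Row totals: 198, 189. Column totals: 102, 115, 170. Grand total N = 387.
Expected counts (row total × column total / N):
  Downtown, Electronics: 198×102/387 = 52.186
  Downtown, Clothing: 198×115/387 = 58.837
  Downtown, Grocery: 198×170/387 = 86.977
  Suburban, Electronics: 189×102/387 = 49.814
  Suburban, Clothing: 189×115/387 = 56.163
  Suburban, Grocery: 189×170/387 = 83.023
Contributions (O − E)²/E:
  (81 − 52.186)²/52.186 = 15.9094
  (26 − 58.837)²/58.837 = 18.3264
  (91 − 86.977)²/86.977 = 0.1861
  (21 − 49.814)²/49.814 = 16.6669
  (89 − 56.163)²/56.163 = 19.1989
  (79 − 83.023)²/83.023 = 0.1949
χ² = 15.9094 + 18.3264 + 0.1861 + 16.6669 + 19.1989 + 0.1949 = 70.48

70.48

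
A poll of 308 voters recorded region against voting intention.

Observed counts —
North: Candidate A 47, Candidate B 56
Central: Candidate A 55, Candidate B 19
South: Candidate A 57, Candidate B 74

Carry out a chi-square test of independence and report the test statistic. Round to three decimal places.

20.203

Row totals: 103, 74, 131. Column totals: 159, 149. Grand total N = 308.
Expected counts (row total × column total / N):
  North, Candidate A: 103×159/308 = 53.1721
  North, Candidate B: 103×149/308 = 49.8279
  Central, Candidate A: 74×159/308 = 38.2013
  Central, Candidate B: 74×149/308 = 35.7987
  South, Candidate A: 131×159/308 = 67.6266
  South, Candidate B: 131×149/308 = 63.3734
Contributions (O − E)²/E:
  (47 − 53.1721)²/53.1721 = 0.7164
  (56 − 49.8279)²/49.8279 = 0.7645
  (55 − 38.2013)²/38.2013 = 7.3871
  (19 − 35.7987)²/35.7987 = 7.8829
  (57 − 67.6266)²/67.6266 = 1.6698
  (74 − 63.3734)²/63.3734 = 1.7819
χ² = 0.7164 + 0.7645 + 7.3871 + 7.8829 + 1.6698 + 1.7819 = 20.203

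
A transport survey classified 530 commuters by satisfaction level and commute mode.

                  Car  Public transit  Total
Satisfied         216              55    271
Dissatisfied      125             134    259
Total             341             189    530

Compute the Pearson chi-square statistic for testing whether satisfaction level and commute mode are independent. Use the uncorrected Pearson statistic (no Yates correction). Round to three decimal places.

Grand total N = 530.
Expected counts (row total × column total / N):
  Satisfied, Car: 271×341/530 = 174.3604
  Satisfied, Public transit: 271×189/530 = 96.6396
  Dissatisfied, Car: 259×341/530 = 166.6396
  Dissatisfied, Public transit: 259×189/530 = 92.3604
Contributions (O − E)²/E:
  (216 − 174.3604)²/174.3604 = 9.9441
  (55 − 96.6396)²/96.6396 = 17.9415
  (125 − 166.6396)²/166.6396 = 10.4048
  (134 − 92.3604)²/92.3604 = 18.7727
χ² = 9.9441 + 17.9415 + 10.4048 + 18.7727 = 57.063

57.063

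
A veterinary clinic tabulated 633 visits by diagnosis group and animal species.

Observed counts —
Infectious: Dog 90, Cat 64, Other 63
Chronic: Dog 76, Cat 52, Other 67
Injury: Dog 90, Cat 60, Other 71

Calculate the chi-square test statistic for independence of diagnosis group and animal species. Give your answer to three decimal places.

Row totals: 217, 195, 221. Column totals: 256, 176, 201. Grand total N = 633.
Expected counts (row total × column total / N):
  Infectious, Dog: 217×256/633 = 87.7599
  Infectious, Cat: 217×176/633 = 60.3349
  Infectious, Other: 217×201/633 = 68.9052
  Chronic, Dog: 195×256/633 = 78.8626
  Chronic, Cat: 195×176/633 = 54.2180
  Chronic, Other: 195×201/633 = 61.9194
  Injury, Dog: 221×256/633 = 89.3776
  Injury, Cat: 221×176/633 = 61.4471
  Injury, Other: 221×201/633 = 70.1754
Contributions (O − E)²/E:
  (90 − 87.7599)²/87.7599 = 0.0572
  (64 − 60.3349)²/60.3349 = 0.2226
  (63 − 68.9052)²/68.9052 = 0.5061
  (76 − 78.8626)²/78.8626 = 0.1039
  (52 − 54.2180)²/54.2180 = 0.0907
  (67 − 61.9194)²/61.9194 = 0.4169
  (90 − 89.3776)²/89.3776 = 0.0043
  (60 − 61.4471)²/61.4471 = 0.0341
  (71 − 70.1754)²/70.1754 = 0.0097
χ² = 0.0572 + 0.2226 + 0.5061 + 0.1039 + 0.0907 + 0.4169 + 0.0043 + 0.0341 + 0.0097 = 1.446

1.446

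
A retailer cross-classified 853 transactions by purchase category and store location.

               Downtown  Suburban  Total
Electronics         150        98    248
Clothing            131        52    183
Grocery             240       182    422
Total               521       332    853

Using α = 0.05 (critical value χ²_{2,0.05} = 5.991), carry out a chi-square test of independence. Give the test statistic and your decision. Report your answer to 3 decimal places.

Grand total N = 853.
Expected counts (row total × column total / N):
  Electronics, Downtown: 248×521/853 = 151.4748
  Electronics, Suburban: 248×332/853 = 96.5252
  Clothing, Downtown: 183×521/853 = 111.7737
  Clothing, Suburban: 183×332/853 = 71.2263
  Grocery, Downtown: 422×521/853 = 257.7515
  Grocery, Suburban: 422×332/853 = 164.2485
Contributions (O − E)²/E:
  (150 − 151.4748)²/151.4748 = 0.0144
  (98 − 96.5252)²/96.5252 = 0.0225
  (131 − 111.7737)²/111.7737 = 3.3071
  (52 − 71.2263)²/71.2263 = 5.1898
  (240 − 257.7515)²/257.7515 = 1.2226
  (182 − 164.2485)²/164.2485 = 1.9185
χ² = 0.0144 + 0.0225 + 3.3071 + 5.1898 + 1.2226 + 1.9185 = 11.675
df = (3−1)(2−1) = 2. Since 11.675 > 5.991, reject the null hypothesis of independence at α = 0.05.

11.675; reject H₀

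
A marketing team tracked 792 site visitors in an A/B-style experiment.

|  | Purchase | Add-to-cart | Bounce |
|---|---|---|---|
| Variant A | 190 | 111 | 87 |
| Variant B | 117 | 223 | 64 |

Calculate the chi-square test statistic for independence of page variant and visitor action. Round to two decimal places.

Row totals: 388, 404. Column totals: 307, 334, 151. Grand total N = 792.
Expected counts (row total × column total / N):
  Variant A, Purchase: 388×307/792 = 150.399
  Variant A, Add-to-cart: 388×334/792 = 163.626
  Variant A, Bounce: 388×151/792 = 73.975
  Variant B, Purchase: 404×307/792 = 156.601
  Variant B, Add-to-cart: 404×334/792 = 170.374
  Variant B, Bounce: 404×151/792 = 77.025
Contributions (O − E)²/E:
  (190 − 150.399)²/150.399 = 10.4272
  (111 − 163.626)²/163.626 = 16.9258
  (87 − 73.975)²/73.975 = 2.2934
  (117 − 156.601)²/156.601 = 10.0142
  (223 − 170.374)²/170.374 = 16.2554
  (64 − 77.025)²/77.025 = 2.2025
χ² = 10.4272 + 16.9258 + 2.2934 + 10.0142 + 16.2554 + 2.2025 = 58.12

58.12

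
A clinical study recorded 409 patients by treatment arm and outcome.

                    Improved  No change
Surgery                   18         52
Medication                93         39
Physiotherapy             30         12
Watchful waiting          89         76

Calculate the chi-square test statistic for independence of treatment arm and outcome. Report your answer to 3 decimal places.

Row totals: 70, 132, 42, 165. Column totals: 230, 179. Grand total N = 409.
Expected counts (row total × column total / N):
  Surgery, Improved: 70×230/409 = 39.3643
  Surgery, No change: 70×179/409 = 30.6357
  Medication, Improved: 132×230/409 = 74.2298
  Medication, No change: 132×179/409 = 57.7702
  Physiotherapy, Improved: 42×230/409 = 23.6186
  Physiotherapy, No change: 42×179/409 = 18.3814
  Watchful waiting, Improved: 165×230/409 = 92.7873
  Watchful waiting, No change: 165×179/409 = 72.2127
Contributions (O − E)²/E:
  (18 − 39.3643)²/39.3643 = 11.5951
  (52 − 30.6357)²/30.6357 = 14.8987
  (93 − 74.2298)²/74.2298 = 4.7463
  (39 − 57.7702)²/57.7702 = 6.0987
  (30 − 23.6186)²/23.6186 = 1.7242
  (12 − 18.3814)²/18.3814 = 2.2154
  (89 − 92.7873)²/92.7873 = 0.1546
  (76 − 72.2127)²/72.2127 = 0.1986
χ² = 11.5951 + 14.8987 + 4.7463 + 6.0987 + 1.7242 + 2.2154 + 0.1546 + 0.1986 = 41.632

41.632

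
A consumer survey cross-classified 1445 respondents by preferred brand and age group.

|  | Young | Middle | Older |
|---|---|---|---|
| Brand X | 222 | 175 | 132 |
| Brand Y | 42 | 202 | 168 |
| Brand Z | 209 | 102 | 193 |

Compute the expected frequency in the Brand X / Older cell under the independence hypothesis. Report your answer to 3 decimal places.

Row total (Brand X) = 529; column total (Older) = 493; grand total N = 1445.
Expected count = (row total × column total) / N = 529 × 493 / 1445 = 180.482.

180.482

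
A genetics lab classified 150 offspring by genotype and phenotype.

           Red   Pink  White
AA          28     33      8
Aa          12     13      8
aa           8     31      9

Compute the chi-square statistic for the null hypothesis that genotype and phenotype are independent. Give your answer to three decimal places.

Row totals: 69, 33, 48. Column totals: 48, 77, 25. Grand total N = 150.
Expected counts (row total × column total / N):
  AA, Red: 69×48/150 = 22.0800
  AA, Pink: 69×77/150 = 35.4200
  AA, White: 69×25/150 = 11.5000
  Aa, Red: 33×48/150 = 10.5600
  Aa, Pink: 33×77/150 = 16.9400
  Aa, White: 33×25/150 = 5.5000
  aa, Red: 48×48/150 = 15.3600
  aa, Pink: 48×77/150 = 24.6400
  aa, White: 48×25/150 = 8.0000
Contributions (O − E)²/E:
  (28 − 22.0800)²/22.0800 = 1.5872
  (33 − 35.4200)²/35.4200 = 0.1653
  (8 − 11.5000)²/11.5000 = 1.0652
  (12 − 10.5600)²/10.5600 = 0.1964
  (13 − 16.9400)²/16.9400 = 0.9164
  (8 − 5.5000)²/5.5000 = 1.1364
  (8 − 15.3600)²/15.3600 = 3.5267
  (31 − 24.6400)²/24.6400 = 1.6416
  (9 − 8.0000)²/8.0000 = 0.1250
χ² = 1.5872 + 0.1653 + 1.0652 + 0.1964 + 0.9164 + 1.1364 + 3.5267 + 1.6416 + 0.1250 = 10.360

10.360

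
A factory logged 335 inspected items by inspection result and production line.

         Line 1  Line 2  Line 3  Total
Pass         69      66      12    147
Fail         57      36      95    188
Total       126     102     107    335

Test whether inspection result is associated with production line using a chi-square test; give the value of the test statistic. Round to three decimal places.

Grand total N = 335.
Expected counts (row total × column total / N):
  Pass, Line 1: 147×126/335 = 55.2896
  Pass, Line 2: 147×102/335 = 44.7582
  Pass, Line 3: 147×107/335 = 46.9522
  Fail, Line 1: 188×126/335 = 70.7104
  Fail, Line 2: 188×102/335 = 57.2418
  Fail, Line 3: 188×107/335 = 60.0478
Contributions (O − E)²/E:
  (69 − 55.2896)²/55.2896 = 3.3998
  (66 − 44.7582)²/44.7582 = 10.0811
  (12 − 46.9522)²/46.9522 = 26.0191
  (57 − 70.7104)²/70.7104 = 2.6584
  (36 − 57.2418)²/57.2418 = 7.8826
  (95 − 60.0478)²/60.0478 = 20.3447
χ² = 3.3998 + 10.0811 + 26.0191 + 2.6584 + 7.8826 + 20.3447 = 70.386

70.386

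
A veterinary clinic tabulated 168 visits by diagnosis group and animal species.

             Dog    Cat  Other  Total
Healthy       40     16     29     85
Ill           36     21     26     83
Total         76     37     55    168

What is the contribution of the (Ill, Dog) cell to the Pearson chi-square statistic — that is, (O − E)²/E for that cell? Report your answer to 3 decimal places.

Row total (Ill) = 83; column total (Dog) = 76; N = 168.
Expected count E = 83 × 76 / 168 = 37.5476.
Contribution = (O − E)²/E = (36 − 37.5476)² / 37.5476 = 0.064.

0.064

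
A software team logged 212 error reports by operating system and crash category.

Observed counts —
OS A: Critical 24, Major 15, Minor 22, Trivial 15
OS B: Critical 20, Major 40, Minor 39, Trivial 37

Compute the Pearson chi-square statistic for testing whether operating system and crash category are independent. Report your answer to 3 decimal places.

Row totals: 76, 136. Column totals: 44, 55, 61, 52. Grand total N = 212.
Expected counts (row total × column total / N):
  OS A, Critical: 76×44/212 = 15.7736
  OS A, Major: 76×55/212 = 19.7170
  OS A, Minor: 76×61/212 = 21.8679
  OS A, Trivial: 76×52/212 = 18.6415
  OS B, Critical: 136×44/212 = 28.2264
  OS B, Major: 136×55/212 = 35.2830
  OS B, Minor: 136×61/212 = 39.1321
  OS B, Trivial: 136×52/212 = 33.3585
Contributions (O − E)²/E:
  (24 − 15.7736)²/15.7736 = 4.2903
  (15 − 19.7170)²/19.7170 = 1.1285
  (22 − 21.8679)²/21.8679 = 0.0008
  (15 − 18.6415)²/18.6415 = 0.7113
  (20 − 28.2264)²/28.2264 = 2.3975
  (40 − 35.2830)²/35.2830 = 0.6306
  (39 − 39.1321)²/39.1321 = 0.0004
  (37 − 33.3585)²/33.3585 = 0.3975
χ² = 4.2903 + 1.1285 + 0.0008 + 0.7113 + 2.3975 + 0.6306 + 0.0004 + 0.3975 = 9.557

9.557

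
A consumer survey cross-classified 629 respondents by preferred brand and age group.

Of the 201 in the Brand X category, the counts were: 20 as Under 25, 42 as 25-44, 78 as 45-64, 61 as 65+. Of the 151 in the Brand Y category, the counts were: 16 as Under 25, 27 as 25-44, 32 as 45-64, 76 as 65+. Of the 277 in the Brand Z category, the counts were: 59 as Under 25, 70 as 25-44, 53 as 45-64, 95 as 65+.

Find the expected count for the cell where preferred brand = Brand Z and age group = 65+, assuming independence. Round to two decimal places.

102.17

Row total (Brand Z) = 277; column total (65+) = 232; grand total N = 629.
Expected count = (row total × column total) / N = 277 × 232 / 629 = 102.17.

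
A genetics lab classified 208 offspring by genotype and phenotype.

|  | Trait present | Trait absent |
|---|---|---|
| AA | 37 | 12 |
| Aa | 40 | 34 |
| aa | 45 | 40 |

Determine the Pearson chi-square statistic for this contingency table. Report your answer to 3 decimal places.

Row totals: 49, 74, 85. Column totals: 122, 86. Grand total N = 208.
Expected counts (row total × column total / N):
  AA, Trait present: 49×122/208 = 28.74038
  AA, Trait absent: 49×86/208 = 20.25962
  Aa, Trait present: 74×122/208 = 43.40385
  Aa, Trait absent: 74×86/208 = 30.59615
  aa, Trait present: 85×122/208 = 49.85577
  aa, Trait absent: 85×86/208 = 35.14423
Contributions (O − E)²/E:
  (37 − 28.74038)²/28.74038 = 2.3737
  (12 − 20.25962)²/20.25962 = 3.3674
  (40 − 43.40385)²/43.40385 = 0.2669
  (34 − 30.59615)²/30.59615 = 0.3787
  (45 − 49.85577)²/49.85577 = 0.4729
  (40 − 35.14423)²/35.14423 = 0.6709
χ² = 2.3737 + 3.3674 + 0.2669 + 0.3787 + 0.4729 + 0.6709 = 7.531

7.531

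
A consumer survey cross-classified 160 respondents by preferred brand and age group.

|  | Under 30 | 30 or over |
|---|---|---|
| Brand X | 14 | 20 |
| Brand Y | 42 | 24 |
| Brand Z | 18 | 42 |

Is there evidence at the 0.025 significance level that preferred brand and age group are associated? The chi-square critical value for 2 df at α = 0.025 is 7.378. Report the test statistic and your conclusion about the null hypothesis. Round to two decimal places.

14.75; reject H₀

Row totals: 34, 66, 60. Column totals: 74, 86. Grand total N = 160.
Expected counts (row total × column total / N):
  Brand X, Under 30: 34×74/160 = 15.725
  Brand X, 30 or over: 34×86/160 = 18.275
  Brand Y, Under 30: 66×74/160 = 30.525
  Brand Y, 30 or over: 66×86/160 = 35.475
  Brand Z, Under 30: 60×74/160 = 27.750
  Brand Z, 30 or over: 60×86/160 = 32.250
Contributions (O − E)²/E:
  (14 − 15.725)²/15.725 = 0.1892
  (20 − 18.275)²/18.275 = 0.1628
  (42 − 30.525)²/30.525 = 4.3137
  (24 − 35.475)²/35.475 = 3.7118
  (18 − 27.750)²/27.750 = 3.4257
  (42 − 32.250)²/32.250 = 2.9477
χ² = 0.1892 + 0.1628 + 4.3137 + 3.7118 + 3.4257 + 2.9477 = 14.75
df = (3−1)(2−1) = 2. Since 14.75 > 7.378, reject the null hypothesis of independence at α = 0.025.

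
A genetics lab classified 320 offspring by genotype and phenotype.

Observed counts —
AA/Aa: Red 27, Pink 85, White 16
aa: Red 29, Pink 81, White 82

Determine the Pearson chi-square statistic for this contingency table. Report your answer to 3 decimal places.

33.142

Row totals: 128, 192. Column totals: 56, 166, 98. Grand total N = 320.
Expected counts (row total × column total / N):
  AA/Aa, Red: 128×56/320 = 22.4000
  AA/Aa, Pink: 128×166/320 = 66.4000
  AA/Aa, White: 128×98/320 = 39.2000
  aa, Red: 192×56/320 = 33.6000
  aa, Pink: 192×166/320 = 99.6000
  aa, White: 192×98/320 = 58.8000
Contributions (O − E)²/E:
  (27 − 22.4000)²/22.4000 = 0.9446
  (85 − 66.4000)²/66.4000 = 5.2102
  (16 − 39.2000)²/39.2000 = 13.7306
  (29 − 33.6000)²/33.6000 = 0.6298
  (81 − 99.6000)²/99.6000 = 3.4735
  (82 − 58.8000)²/58.8000 = 9.1537
χ² = 0.9446 + 5.2102 + 13.7306 + 0.6298 + 3.4735 + 9.1537 = 33.142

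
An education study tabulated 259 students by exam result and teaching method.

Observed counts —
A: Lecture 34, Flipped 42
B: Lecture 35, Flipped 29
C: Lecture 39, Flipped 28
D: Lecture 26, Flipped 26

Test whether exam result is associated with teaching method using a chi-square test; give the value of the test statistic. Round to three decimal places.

2.901

Row totals: 76, 64, 67, 52. Column totals: 134, 125. Grand total N = 259.
Expected counts (row total × column total / N):
  A, Lecture: 76×134/259 = 39.3205
  A, Flipped: 76×125/259 = 36.6795
  B, Lecture: 64×134/259 = 33.1120
  B, Flipped: 64×125/259 = 30.8880
  C, Lecture: 67×134/259 = 34.6641
  C, Flipped: 67×125/259 = 32.3359
  D, Lecture: 52×134/259 = 26.9035
  D, Flipped: 52×125/259 = 25.0965
Contributions (O − E)²/E:
  (34 − 39.3205)²/39.3205 = 0.7199
  (42 − 36.6795)²/36.6795 = 0.7718
  (35 − 33.1120)²/33.1120 = 0.1077
  (29 − 30.8880)²/30.8880 = 0.1154
  (39 − 34.6641)²/34.6641 = 0.5423
  (28 − 32.3359)²/32.3359 = 0.5814
  (26 − 26.9035)²/26.9035 = 0.0303
  (26 − 25.0965)²/25.0965 = 0.0325
χ² = 0.7199 + 0.7718 + 0.1077 + 0.1154 + 0.5423 + 0.5814 + 0.0303 + 0.0325 = 2.901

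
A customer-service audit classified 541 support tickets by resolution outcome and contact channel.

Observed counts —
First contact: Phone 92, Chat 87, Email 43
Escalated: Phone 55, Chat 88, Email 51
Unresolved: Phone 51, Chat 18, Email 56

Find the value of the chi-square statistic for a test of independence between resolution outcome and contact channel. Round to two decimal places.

Row totals: 222, 194, 125. Column totals: 198, 193, 150. Grand total N = 541.
Expected counts (row total × column total / N):
  First contact, Phone: 222×198/541 = 81.250
  First contact, Chat: 222×193/541 = 79.198
  First contact, Email: 222×150/541 = 61.553
  Escalated, Phone: 194×198/541 = 71.002
  Escalated, Chat: 194×193/541 = 69.209
  Escalated, Email: 194×150/541 = 53.789
  Unresolved, Phone: 125×198/541 = 45.749
  Unresolved, Chat: 125×193/541 = 44.593
  Unresolved, Email: 125×150/541 = 34.658
Contributions (O − E)²/E:
  (92 − 81.250)²/81.250 = 1.4223
  (87 − 79.198)²/79.198 = 0.7686
  (43 − 61.553)²/61.553 = 5.5922
  (55 − 71.002)²/71.002 = 3.6064
  (88 − 69.209)²/69.209 = 5.1020
  (51 − 53.789)²/53.789 = 0.1446
  (51 − 45.749)²/45.749 = 0.6027
  (18 − 44.593)²/44.593 = 15.8587
  (56 − 34.658)²/34.658 = 13.1422
χ² = 1.4223 + 0.7686 + 5.5922 + 3.6064 + 5.1020 + 0.1446 + 0.6027 + 15.8587 + 13.1422 = 46.24

46.24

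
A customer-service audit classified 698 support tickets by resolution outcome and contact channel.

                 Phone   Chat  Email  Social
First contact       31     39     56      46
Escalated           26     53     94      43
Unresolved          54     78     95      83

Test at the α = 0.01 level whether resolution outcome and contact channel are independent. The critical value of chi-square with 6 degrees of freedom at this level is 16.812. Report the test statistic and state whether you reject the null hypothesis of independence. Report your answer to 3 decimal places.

12.526; fail to reject H₀

Row totals: 172, 216, 310. Column totals: 111, 170, 245, 172. Grand total N = 698.
Expected counts (row total × column total / N):
  First contact, Phone: 172×111/698 = 27.35244
  First contact, Chat: 172×170/698 = 41.89112
  First contact, Email: 172×245/698 = 60.37249
  First contact, Social: 172×172/698 = 42.38395
  Escalated, Phone: 216×111/698 = 34.34957
  Escalated, Chat: 216×170/698 = 52.60745
  Escalated, Email: 216×245/698 = 75.81662
  Escalated, Social: 216×172/698 = 53.22636
  Unresolved, Phone: 310×111/698 = 49.29799
  Unresolved, Chat: 310×170/698 = 75.50143
  Unresolved, Email: 310×245/698 = 108.81089
  Unresolved, Social: 310×172/698 = 76.38968
Contributions (O − E)²/E:
  (31 − 27.35244)²/27.35244 = 0.4864
  (39 − 41.89112)²/41.89112 = 0.1995
  (56 − 60.37249)²/60.37249 = 0.3167
  (46 − 42.38395)²/42.38395 = 0.3085
  (26 − 34.34957)²/34.34957 = 2.0296
  (53 − 52.60745)²/52.60745 = 0.0029
  (94 − 75.81662)²/75.81662 = 4.3610
  (43 − 53.22636)²/53.22636 = 1.9648
  (54 − 49.29799)²/49.29799 = 0.4485
  (78 − 75.50143)²/75.50143 = 0.0827
  (95 − 108.81089)²/108.81089 = 1.7530
  (83 − 76.38968)²/76.38968 = 0.5720
χ² = 0.4864 + 0.1995 + 0.3167 + 0.3085 + 2.0296 + 0.0029 + 4.3610 + 1.9648 + 0.4485 + 0.0827 + 1.7530 + 0.5720 = 12.526
df = (3−1)(4−1) = 6. Since 12.526 < 16.812, fail to reject the null hypothesis of independence at α = 0.01.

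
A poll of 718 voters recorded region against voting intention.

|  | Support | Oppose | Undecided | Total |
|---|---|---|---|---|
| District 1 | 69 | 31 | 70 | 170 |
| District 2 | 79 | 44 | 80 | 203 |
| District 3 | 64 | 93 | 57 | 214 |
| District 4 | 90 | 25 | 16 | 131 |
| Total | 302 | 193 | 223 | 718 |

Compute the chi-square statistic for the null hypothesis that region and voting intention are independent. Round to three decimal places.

Grand total N = 718.
Expected counts (row total × column total / N):
  District 1, Support: 170×302/718 = 71.50418
  District 1, Oppose: 170×193/718 = 45.69638
  District 1, Undecided: 170×223/718 = 52.79944
  District 2, Support: 203×302/718 = 85.38440
  District 2, Oppose: 203×193/718 = 54.56685
  District 2, Undecided: 203×223/718 = 63.04875
  District 3, Support: 214×302/718 = 90.01114
  District 3, Oppose: 214×193/718 = 57.52368
  District 3, Undecided: 214×223/718 = 66.46518
  District 4, Support: 131×302/718 = 55.10028
  District 4, Oppose: 131×193/718 = 35.21309
  District 4, Undecided: 131×223/718 = 40.68663
Contributions (O − E)²/E:
  (69 − 71.50418)²/71.50418 = 0.0877
  (31 − 45.69638)²/45.69638 = 4.7265
  (70 − 52.79944)²/52.79944 = 5.6035
  (79 − 85.38440)²/85.38440 = 0.4774
  (44 − 54.56685)²/54.56685 = 2.0463
  (80 − 63.04875)²/63.04875 = 4.5575
  (64 − 90.01114)²/90.01114 = 7.5166
  (93 − 57.52368)²/57.52368 = 21.8792
  (57 − 66.46518)²/66.46518 = 1.3479
  (90 − 55.10028)²/55.10028 = 22.1050
  (25 − 35.21309)²/35.21309 = 2.9622
  (16 − 40.68663)²/40.68663 = 14.9786
χ² = 0.0877 + 4.7265 + 5.6035 + 0.4774 + 2.0463 + 4.5575 + 7.5166 + 21.8792 + 1.3479 + 22.1050 + 2.9622 + 14.9786 = 88.288

88.288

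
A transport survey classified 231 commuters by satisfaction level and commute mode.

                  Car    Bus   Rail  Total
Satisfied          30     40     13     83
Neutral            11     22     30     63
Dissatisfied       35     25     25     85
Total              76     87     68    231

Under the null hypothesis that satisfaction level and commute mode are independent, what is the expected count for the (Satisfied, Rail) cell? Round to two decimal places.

Row total (Satisfied) = 83; column total (Rail) = 68; grand total N = 231.
Expected count = (row total × column total) / N = 83 × 68 / 231 = 24.43.

24.43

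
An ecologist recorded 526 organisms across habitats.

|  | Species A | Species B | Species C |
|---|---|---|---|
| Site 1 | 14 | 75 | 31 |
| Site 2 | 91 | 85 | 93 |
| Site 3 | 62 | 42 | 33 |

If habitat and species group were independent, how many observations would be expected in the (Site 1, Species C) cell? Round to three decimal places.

Row total (Site 1) = 120; column total (Species C) = 157; grand total N = 526.
Expected count = (row total × column total) / N = 120 × 157 / 526 = 35.817.

35.817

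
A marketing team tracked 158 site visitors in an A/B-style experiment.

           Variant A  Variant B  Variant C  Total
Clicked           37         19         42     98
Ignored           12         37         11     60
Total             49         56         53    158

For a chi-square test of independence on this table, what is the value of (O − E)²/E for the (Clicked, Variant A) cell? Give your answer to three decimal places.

1.437

Row total (Clicked) = 98; column total (Variant A) = 49; N = 158.
Expected count E = 98 × 49 / 158 = 30.3924.
Contribution = (O − E)²/E = (37 − 30.3924)² / 30.3924 = 1.437.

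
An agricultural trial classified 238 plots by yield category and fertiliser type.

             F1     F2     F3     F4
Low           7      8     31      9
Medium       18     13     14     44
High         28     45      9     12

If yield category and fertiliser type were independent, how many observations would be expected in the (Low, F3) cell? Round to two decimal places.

12.48

Row total (Low) = 55; column total (F3) = 54; grand total N = 238.
Expected count = (row total × column total) / N = 55 × 54 / 238 = 12.48.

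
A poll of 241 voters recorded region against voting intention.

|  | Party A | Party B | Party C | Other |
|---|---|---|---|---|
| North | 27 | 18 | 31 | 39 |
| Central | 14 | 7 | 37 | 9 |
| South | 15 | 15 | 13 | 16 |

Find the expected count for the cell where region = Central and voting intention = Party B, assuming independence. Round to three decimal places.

11.120

Row total (Central) = 67; column total (Party B) = 40; grand total N = 241.
Expected count = (row total × column total) / N = 67 × 40 / 241 = 11.120.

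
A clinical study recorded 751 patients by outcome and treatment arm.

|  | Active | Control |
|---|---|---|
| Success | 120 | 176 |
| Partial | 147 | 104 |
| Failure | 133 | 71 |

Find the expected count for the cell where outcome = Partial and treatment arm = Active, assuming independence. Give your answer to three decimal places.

Row total (Partial) = 251; column total (Active) = 400; grand total N = 751.
Expected count = (row total × column total) / N = 251 × 400 / 751 = 133.688.

133.688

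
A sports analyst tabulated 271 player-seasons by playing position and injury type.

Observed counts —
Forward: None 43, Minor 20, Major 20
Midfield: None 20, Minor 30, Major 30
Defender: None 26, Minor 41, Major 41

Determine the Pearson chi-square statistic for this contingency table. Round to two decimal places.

Row totals: 83, 80, 108. Column totals: 89, 91, 91. Grand total N = 271.
Expected counts (row total × column total / N):
  Forward, None: 83×89/271 = 27.258
  Forward, Minor: 83×91/271 = 27.871
  Forward, Major: 83×91/271 = 27.871
  Midfield, None: 80×89/271 = 26.273
  Midfield, Minor: 80×91/271 = 26.863
  Midfield, Major: 80×91/271 = 26.863
  Defender, None: 108×89/271 = 35.469
  Defender, Minor: 108×91/271 = 36.266
  Defender, Major: 108×91/271 = 36.266
Contributions (O − E)²/E:
  (43 − 27.258)²/27.258 = 9.0913
  (20 − 27.871)²/27.871 = 2.2228
  (20 − 27.871)²/27.871 = 2.2228
  (20 − 26.273)²/26.273 = 1.4978
  (30 − 26.863)²/26.863 = 0.3663
  (30 − 26.863)²/26.863 = 0.3663
  (26 − 35.469)²/35.469 = 2.5279
  (41 − 36.266)²/36.266 = 0.6180
  (41 − 36.266)²/36.266 = 0.6180
χ² = 9.0913 + 2.2228 + 2.2228 + 1.4978 + 0.3663 + 0.3663 + 2.5279 + 0.6180 + 0.6180 = 19.53

19.53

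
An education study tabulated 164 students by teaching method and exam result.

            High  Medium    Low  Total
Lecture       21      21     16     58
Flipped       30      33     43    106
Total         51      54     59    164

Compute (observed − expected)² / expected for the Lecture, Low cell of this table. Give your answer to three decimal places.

1.135

Row total (Lecture) = 58; column total (Low) = 59; N = 164.
Expected count E = 58 × 59 / 164 = 20.8659.
Contribution = (O − E)²/E = (16 − 20.8659)² / 20.8659 = 1.135.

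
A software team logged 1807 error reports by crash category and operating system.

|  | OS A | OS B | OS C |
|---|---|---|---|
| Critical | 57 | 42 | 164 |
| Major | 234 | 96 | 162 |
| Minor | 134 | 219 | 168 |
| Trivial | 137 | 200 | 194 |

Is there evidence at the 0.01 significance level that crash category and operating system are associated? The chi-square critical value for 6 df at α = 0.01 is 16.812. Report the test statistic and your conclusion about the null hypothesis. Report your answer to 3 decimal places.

177.712; reject H₀

Row totals: 263, 492, 521, 531. Column totals: 562, 557, 688. Grand total N = 1807.
Expected counts (row total × column total / N):
  Critical, OS A: 263×562/1807 = 81.796348
  Critical, OS B: 263×557/1807 = 81.068622
  Critical, OS C: 263×688/1807 = 100.135030
  Major, OS A: 492×562/1807 = 153.018262
  Major, OS B: 492×557/1807 = 151.656890
  Major, OS C: 492×688/1807 = 187.324848
  Minor, OS A: 521×562/1807 = 162.037631
  Minor, OS B: 521×557/1807 = 160.596015
  Minor, OS C: 521×688/1807 = 198.366353
  Trivial, OS A: 531×562/1807 = 165.147759
  Trivial, OS B: 531×557/1807 = 163.678473
  Trivial, OS C: 531×688/1807 = 202.173769
Contributions (O − E)²/E:
  (57 − 81.796348)²/81.796348 = 7.5169
  (42 − 81.068622)²/81.068622 = 18.8280
  (164 − 100.135030)²/100.135030 = 40.7323
  (234 − 153.018262)²/153.018262 = 42.8579
  (96 − 151.656890)²/151.656890 = 20.4256
  (162 − 187.324848)²/187.324848 = 3.4237
  (134 − 162.037631)²/162.037631 = 4.8514
  (219 − 160.596015)²/160.596015 = 21.2398
  (168 − 198.366353)²/198.366353 = 4.6485
  (137 − 165.147759)²/165.147759 = 4.7975
  (200 − 163.678473)²/163.678473 = 8.0600
  (194 − 202.173769)²/202.173769 = 0.3305
χ² = 7.5169 + 18.8280 + 40.7323 + 42.8579 + 20.4256 + 3.4237 + 4.8514 + 21.2398 + 4.6485 + 4.7975 + 8.0600 + 0.3305 = 177.712
df = (4−1)(3−1) = 6. Since 177.712 > 16.812, reject the null hypothesis of independence at α = 0.01.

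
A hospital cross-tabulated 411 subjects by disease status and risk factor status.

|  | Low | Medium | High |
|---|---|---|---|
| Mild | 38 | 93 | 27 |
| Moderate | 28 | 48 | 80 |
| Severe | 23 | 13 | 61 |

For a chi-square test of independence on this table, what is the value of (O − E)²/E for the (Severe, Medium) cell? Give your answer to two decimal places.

Row total (Severe) = 97; column total (Medium) = 154; N = 411.
Expected count E = 97 × 154 / 411 = 36.3455.
Contribution = (O − E)²/E = (13 − 36.3455)² / 36.3455 = 15.00.

15.00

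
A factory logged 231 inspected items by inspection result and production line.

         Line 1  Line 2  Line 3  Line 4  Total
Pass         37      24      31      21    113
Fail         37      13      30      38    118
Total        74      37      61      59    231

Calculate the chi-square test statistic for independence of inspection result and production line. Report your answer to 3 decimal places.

Grand total N = 231.
Expected counts (row total × column total / N):
  Pass, Line 1: 113×74/231 = 36.1991
  Pass, Line 2: 113×37/231 = 18.0996
  Pass, Line 3: 113×61/231 = 29.8398
  Pass, Line 4: 113×59/231 = 28.8615
  Fail, Line 1: 118×74/231 = 37.8009
  Fail, Line 2: 118×37/231 = 18.9004
  Fail, Line 3: 118×61/231 = 31.1602
  Fail, Line 4: 118×59/231 = 30.1385
Contributions (O − E)²/E:
  (37 − 36.1991)²/36.1991 = 0.0177
  (24 − 18.0996)²/18.0996 = 1.9235
  (31 − 29.8398)²/29.8398 = 0.0451
  (21 − 28.8615)²/28.8615 = 2.1414
  (37 − 37.8009)²/37.8009 = 0.0170
  (13 − 18.9004)²/18.9004 = 1.8420
  (30 − 31.1602)²/31.1602 = 0.0432
  (38 − 30.1385)²/30.1385 = 2.0506
χ² = 0.0177 + 1.9235 + 0.0451 + 2.1414 + 0.0170 + 1.8420 + 0.0432 + 2.0506 = 8.081

8.081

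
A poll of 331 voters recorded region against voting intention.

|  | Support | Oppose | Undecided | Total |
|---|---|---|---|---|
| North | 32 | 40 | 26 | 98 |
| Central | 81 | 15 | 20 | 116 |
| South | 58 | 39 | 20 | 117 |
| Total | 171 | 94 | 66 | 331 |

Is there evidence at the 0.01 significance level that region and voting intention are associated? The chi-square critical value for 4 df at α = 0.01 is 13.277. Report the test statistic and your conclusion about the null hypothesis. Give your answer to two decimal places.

33.49; reject H₀

Grand total N = 331.
Expected counts (row total × column total / N):
  North, Support: 98×171/331 = 50.6284
  North, Oppose: 98×94/331 = 27.8308
  North, Undecided: 98×66/331 = 19.5408
  Central, Support: 116×171/331 = 59.9275
  Central, Oppose: 116×94/331 = 32.9426
  Central, Undecided: 116×66/331 = 23.1299
  South, Support: 117×171/331 = 60.4441
  South, Oppose: 117×94/331 = 33.2266
  South, Undecided: 117×66/331 = 23.3293
Contributions (O − E)²/E:
  (32 − 50.6284)²/50.6284 = 6.8542
  (40 − 27.8308)²/27.8308 = 5.3211
  (26 − 19.5408)²/19.5408 = 2.1351
  (81 − 59.9275)²/59.9275 = 7.4098
  (15 − 32.9426)²/32.9426 = 9.7727
  (20 − 23.1299)²/23.1299 = 0.4235
  (58 − 60.4441)²/60.4441 = 0.0988
  (39 − 33.2266)²/33.2266 = 1.0032
  (20 − 23.3293)²/23.3293 = 0.4751
χ² = 6.8542 + 5.3211 + 2.1351 + 7.4098 + 9.7727 + 0.4235 + 0.0988 + 1.0032 + 0.4751 = 33.49
df = (3−1)(3−1) = 4. Since 33.49 > 13.277, reject the null hypothesis of independence at α = 0.01.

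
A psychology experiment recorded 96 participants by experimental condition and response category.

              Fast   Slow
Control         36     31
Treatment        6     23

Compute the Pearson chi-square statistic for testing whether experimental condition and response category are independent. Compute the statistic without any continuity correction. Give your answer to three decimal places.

Row totals: 67, 29. Column totals: 42, 54. Grand total N = 96.
Expected counts (row total × column total / N):
  Control, Fast: 67×42/96 = 29.3125
  Control, Slow: 67×54/96 = 37.6875
  Treatment, Fast: 29×42/96 = 12.6875
  Treatment, Slow: 29×54/96 = 16.3125
Contributions (O − E)²/E:
  (36 − 29.3125)²/29.3125 = 1.5257
  (31 − 37.6875)²/37.6875 = 1.1867
  (6 − 12.6875)²/12.6875 = 3.5249
  (23 − 16.3125)²/16.3125 = 2.7416
χ² = 1.5257 + 1.1867 + 3.5249 + 2.7416 = 8.979

8.979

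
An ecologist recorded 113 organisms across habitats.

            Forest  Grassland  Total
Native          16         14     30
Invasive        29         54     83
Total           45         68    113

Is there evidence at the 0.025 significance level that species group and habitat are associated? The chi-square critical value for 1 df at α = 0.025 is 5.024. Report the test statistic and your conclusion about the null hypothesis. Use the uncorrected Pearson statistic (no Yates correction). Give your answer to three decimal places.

3.111; fail to reject H₀

Grand total N = 113.
Expected counts (row total × column total / N):
  Native, Forest: 30×45/113 = 11.9469
  Native, Grassland: 30×68/113 = 18.0531
  Invasive, Forest: 83×45/113 = 33.0531
  Invasive, Grassland: 83×68/113 = 49.9469
Contributions (O − E)²/E:
  (16 − 11.9469)²/11.9469 = 1.3751
  (14 − 18.0531)²/18.0531 = 0.9100
  (29 − 33.0531)²/33.0531 = 0.4970
  (54 − 49.9469)²/49.9469 = 0.3289
χ² = 1.3751 + 0.9100 + 0.4970 + 0.3289 = 3.111
df = (2−1)(2−1) = 1. Since 3.111 < 5.024, fail to reject the null hypothesis of independence at α = 0.025.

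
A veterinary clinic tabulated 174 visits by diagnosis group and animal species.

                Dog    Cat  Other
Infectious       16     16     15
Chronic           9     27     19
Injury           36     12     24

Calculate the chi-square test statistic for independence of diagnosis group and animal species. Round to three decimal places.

20.626

Row totals: 47, 55, 72. Column totals: 61, 55, 58. Grand total N = 174.
Expected counts (row total × column total / N):
  Infectious, Dog: 47×61/174 = 16.47701
  Infectious, Cat: 47×55/174 = 14.85632
  Infectious, Other: 47×58/174 = 15.66667
  Chronic, Dog: 55×61/174 = 19.28161
  Chronic, Cat: 55×55/174 = 17.38506
  Chronic, Other: 55×58/174 = 18.33333
  Injury, Dog: 72×61/174 = 25.24138
  Injury, Cat: 72×55/174 = 22.75862
  Injury, Other: 72×58/174 = 24.00000
Contributions (O − E)²/E:
  (16 − 16.47701)²/16.47701 = 0.0138
  (16 − 14.85632)²/14.85632 = 0.0880
  (15 − 15.66667)²/15.66667 = 0.0284
  (9 − 19.28161)²/19.28161 = 5.4825
  (27 − 17.38506)²/17.38506 = 5.3176
  (19 − 18.33333)²/18.33333 = 0.0242
  (36 − 25.24138)²/25.24138 = 4.5856
  (12 − 22.75862)²/22.75862 = 5.0859
  (24 − 24.00000)²/24.00000 = 0.0000
χ² = 0.0138 + 0.0880 + 0.0284 + 5.4825 + 5.3176 + 0.0242 + 4.5856 + 5.0859 + 0.0000 = 20.626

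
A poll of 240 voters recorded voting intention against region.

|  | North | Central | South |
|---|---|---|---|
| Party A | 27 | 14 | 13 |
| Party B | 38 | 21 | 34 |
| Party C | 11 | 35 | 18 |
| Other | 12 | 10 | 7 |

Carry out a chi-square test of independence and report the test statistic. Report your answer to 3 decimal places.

25.117

Row totals: 54, 93, 64, 29. Column totals: 88, 80, 72. Grand total N = 240.
Expected counts (row total × column total / N):
  Party A, North: 54×88/240 = 19.8000
  Party A, Central: 54×80/240 = 18.0000
  Party A, South: 54×72/240 = 16.2000
  Party B, North: 93×88/240 = 34.1000
  Party B, Central: 93×80/240 = 31.0000
  Party B, South: 93×72/240 = 27.9000
  Party C, North: 64×88/240 = 23.4667
  Party C, Central: 64×80/240 = 21.3333
  Party C, South: 64×72/240 = 19.2000
  Other, North: 29×88/240 = 10.6333
  Other, Central: 29×80/240 = 9.6667
  Other, South: 29×72/240 = 8.7000
Contributions (O − E)²/E:
  (27 − 19.8000)²/19.8000 = 2.6182
  (14 − 18.0000)²/18.0000 = 0.8889
  (13 − 16.2000)²/16.2000 = 0.6321
  (38 − 34.1000)²/34.1000 = 0.4460
  (21 − 31.0000)²/31.0000 = 3.2258
  (34 − 27.9000)²/27.9000 = 1.3337
  (11 − 23.4667)²/23.4667 = 6.6229
  (35 − 21.3333)²/21.3333 = 8.7553
  (18 − 19.2000)²/19.2000 = 0.0750
  (12 − 10.6333)²/10.6333 = 0.1757
  (10 − 9.6667)²/9.6667 = 0.0115
  (7 − 8.7000)²/8.7000 = 0.3322
χ² = 2.6182 + 0.8889 + 0.6321 + 0.4460 + 3.2258 + 1.3337 + 6.6229 + 8.7553 + 0.0750 + 0.1757 + 0.0115 + 0.3322 = 25.117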